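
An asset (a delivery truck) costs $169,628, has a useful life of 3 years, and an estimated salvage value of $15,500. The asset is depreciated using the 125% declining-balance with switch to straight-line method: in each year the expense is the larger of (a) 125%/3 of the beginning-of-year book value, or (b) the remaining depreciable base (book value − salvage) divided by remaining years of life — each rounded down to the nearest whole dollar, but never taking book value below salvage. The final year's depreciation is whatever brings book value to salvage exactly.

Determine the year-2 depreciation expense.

Depreciable base = $169,628 − $15,500 = $154,128.
Year 1: DB = ⌊$169,628 × 125%/3⌋ = $70,678; SL = ⌊$154,128/3⌋ = $51,376 → take DB $70,678. Book value $98,950.
Year 2: DB = ⌊$98,950 × 125%/3⌋ = $41,229; SL = ⌊$83,450/2⌋ = $41,725 → take SL $41,725. Book value $57,225.

$41,725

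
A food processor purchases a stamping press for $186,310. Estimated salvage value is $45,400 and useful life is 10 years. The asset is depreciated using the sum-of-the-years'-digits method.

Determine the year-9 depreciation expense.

Depreciable base = $186,310 − $45,400 = $140,910.
Sum of the years' digits = 10+9+8+7+6+5+4+3+2+1 = 55.
Year 1: $140,910 × 10/55 = $25,620. Book value $160,690.
Year 2: $140,910 × 9/55 = $23,058. Book value $137,632.
Year 3: $140,910 × 8/55 = $20,496. Book value $117,136.
Year 4: $140,910 × 7/55 = $17,934. Book value $99,202.
Year 5: $140,910 × 6/55 = $15,372. Book value $83,830.
Year 6: $140,910 × 5/55 = $12,810. Book value $71,020.
Year 7: $140,910 × 4/55 = $10,248. Book value $60,772.
Year 8: $140,910 × 3/55 = $7,686. Book value $53,086.
Year 9: $140,910 × 2/55 = $5,124. Book value $47,962.

$5,124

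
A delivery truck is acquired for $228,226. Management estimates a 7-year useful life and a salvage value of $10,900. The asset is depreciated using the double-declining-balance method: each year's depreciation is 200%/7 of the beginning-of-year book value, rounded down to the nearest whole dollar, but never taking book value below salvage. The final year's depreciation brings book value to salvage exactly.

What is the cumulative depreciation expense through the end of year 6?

Depreciable base = $228,226 − $10,900 = $217,326.
Year 1: ⌊$228,226 × 200%/7⌋ = $65,207. Book value $163,019.
Year 2: ⌊$163,019 × 200%/7⌋ = $46,576. Book value $116,443.
Year 3: ⌊$116,443 × 200%/7⌋ = $33,269. Book value $83,174.
Year 4: ⌊$83,174 × 200%/7⌋ = $23,764. Book value $59,410.
Year 5: ⌊$59,410 × 200%/7⌋ = $16,974. Book value $42,436.
Year 6: ⌊$42,436 × 200%/7⌋ = $12,124. Book value $30,312.
Accumulated through year 6 = $228,226 − $30,312 = $197,914.

$197,914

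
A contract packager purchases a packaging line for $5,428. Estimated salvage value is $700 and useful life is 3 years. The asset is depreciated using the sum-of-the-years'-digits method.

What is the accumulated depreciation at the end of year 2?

$3,940

Depreciable base = $5,428 − $700 = $4,728.
Sum of the years' digits = 3+2+1 = 6.
Year 1: $4,728 × 3/6 = $2,364. Book value $3,064.
Year 2: $4,728 × 2/6 = $1,576. Book value $1,488.
Accumulated through year 2 = $5,428 − $1,488 = $3,940.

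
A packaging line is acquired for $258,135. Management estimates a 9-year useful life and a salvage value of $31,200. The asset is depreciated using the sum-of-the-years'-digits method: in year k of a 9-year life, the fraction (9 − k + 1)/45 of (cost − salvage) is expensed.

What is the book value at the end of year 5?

Depreciable base = $258,135 − $31,200 = $226,935.
Sum of the years' digits = 9+8+7+6+5+4+3+2+1 = 45.
Year 1: $226,935 × 9/45 = $45,387. Book value $212,748.
Year 2: $226,935 × 8/45 = $40,344. Book value $172,404.
Year 3: $226,935 × 7/45 = $35,301. Book value $137,103.
Year 4: $226,935 × 6/45 = $30,258. Book value $106,845.
Year 5: $226,935 × 5/45 = $25,215. Book value $81,630.

$81,630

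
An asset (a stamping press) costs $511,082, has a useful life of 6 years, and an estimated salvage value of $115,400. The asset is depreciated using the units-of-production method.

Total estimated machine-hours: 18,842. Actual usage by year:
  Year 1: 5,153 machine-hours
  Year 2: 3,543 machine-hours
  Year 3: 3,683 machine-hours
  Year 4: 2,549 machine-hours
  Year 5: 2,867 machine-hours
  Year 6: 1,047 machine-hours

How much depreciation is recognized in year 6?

Depreciable base = $511,082 − $115,400 = $395,682.
Rate = $395,682 / 18,842 machine-hours = $21 per machine-hour.
Year 1: 5,153 × $21 = $108,213. Book value $402,869.
Year 2: 3,543 × $21 = $74,403. Book value $328,466.
Year 3: 3,683 × $21 = $77,343. Book value $251,123.
Year 4: 2,549 × $21 = $53,529. Book value $197,594.
Year 5: 2,867 × $21 = $60,207. Book value $137,387.
Year 6: 1,047 × $21 = $21,987. Book value $115,400.

$21,987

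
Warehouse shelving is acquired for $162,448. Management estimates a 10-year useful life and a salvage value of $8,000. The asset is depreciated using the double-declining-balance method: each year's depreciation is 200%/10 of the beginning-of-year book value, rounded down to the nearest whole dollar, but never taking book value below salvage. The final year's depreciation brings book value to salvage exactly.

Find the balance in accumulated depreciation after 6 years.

$119,862

Depreciable base = $162,448 − $8,000 = $154,448.
Year 1: ⌊$162,448 × 200%/10⌋ = $32,489. Book value $129,959.
Year 2: ⌊$129,959 × 200%/10⌋ = $25,991. Book value $103,968.
Year 3: ⌊$103,968 × 200%/10⌋ = $20,793. Book value $83,175.
Year 4: ⌊$83,175 × 200%/10⌋ = $16,635. Book value $66,540.
Year 5: ⌊$66,540 × 200%/10⌋ = $13,308. Book value $53,232.
Year 6: ⌊$53,232 × 200%/10⌋ = $10,646. Book value $42,586.
Accumulated through year 6 = $162,448 − $42,586 = $119,862.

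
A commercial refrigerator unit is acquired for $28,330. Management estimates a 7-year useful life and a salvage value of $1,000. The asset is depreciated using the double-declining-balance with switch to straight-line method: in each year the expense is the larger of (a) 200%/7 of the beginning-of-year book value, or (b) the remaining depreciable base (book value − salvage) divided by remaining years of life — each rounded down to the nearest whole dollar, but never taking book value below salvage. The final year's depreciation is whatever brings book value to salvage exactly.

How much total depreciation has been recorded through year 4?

$20,955

Depreciable base = $28,330 − $1,000 = $27,330.
Year 1: DB = ⌊$28,330 × 200%/7⌋ = $8,094; SL = ⌊$27,330/7⌋ = $3,904 → take DB $8,094. Book value $20,236.
Year 2: DB = ⌊$20,236 × 200%/7⌋ = $5,781; SL = ⌊$19,236/6⌋ = $3,206 → take DB $5,781. Book value $14,455.
Year 3: DB = ⌊$14,455 × 200%/7⌋ = $4,130; SL = ⌊$13,455/5⌋ = $2,691 → take DB $4,130. Book value $10,325.
Year 4: DB = ⌊$10,325 × 200%/7⌋ = $2,950; SL = ⌊$9,325/4⌋ = $2,331 → take DB $2,950. Book value $7,375.
Accumulated through year 4 = $28,330 − $7,375 = $20,955.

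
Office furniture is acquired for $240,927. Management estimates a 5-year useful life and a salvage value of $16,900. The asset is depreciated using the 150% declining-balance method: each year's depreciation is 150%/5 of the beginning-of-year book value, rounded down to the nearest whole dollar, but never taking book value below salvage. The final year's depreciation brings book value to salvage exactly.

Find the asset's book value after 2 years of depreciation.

$118,055

Depreciable base = $240,927 − $16,900 = $224,027.
Year 1: ⌊$240,927 × 150%/5⌋ = $72,278. Book value $168,649.
Year 2: ⌊$168,649 × 150%/5⌋ = $50,594. Book value $118,055.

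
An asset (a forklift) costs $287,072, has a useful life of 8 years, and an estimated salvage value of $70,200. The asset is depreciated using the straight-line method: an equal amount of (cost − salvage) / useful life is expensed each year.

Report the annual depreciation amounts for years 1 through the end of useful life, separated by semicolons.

$27,109; $27,109; $27,109; $27,109; $27,109; $27,109; $27,109; $27,109

Depreciable base = $287,072 − $70,200 = $216,872.
Annual expense = $216,872 / 8 = $27,109.
End of year 1: book value $259,963.
End of year 2: book value $232,854.
End of year 3: book value $205,745.
End of year 4: book value $178,636.
End of year 5: book value $151,527.
End of year 6: book value $124,418.
End of year 7: book value $97,309.
End of year 8: book value $70,200.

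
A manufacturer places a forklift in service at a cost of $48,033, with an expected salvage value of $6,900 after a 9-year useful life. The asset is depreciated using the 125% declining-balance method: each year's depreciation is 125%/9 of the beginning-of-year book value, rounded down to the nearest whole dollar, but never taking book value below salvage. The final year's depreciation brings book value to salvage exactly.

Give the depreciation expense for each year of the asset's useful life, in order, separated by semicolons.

$6,671; $5,744; $4,946; $4,260; $3,668; $3,158; $2,720; $2,342; $7,624

Depreciable base = $48,033 − $6,900 = $41,133.
Year 1: ⌊$48,033 × 125%/9⌋ = $6,671. Book value $41,362.
Year 2: ⌊$41,362 × 125%/9⌋ = $5,744. Book value $35,618.
Year 3: ⌊$35,618 × 125%/9⌋ = $4,946. Book value $30,672.
Year 4: ⌊$30,672 × 125%/9⌋ = $4,260. Book value $26,412.
Year 5: ⌊$26,412 × 125%/9⌋ = $3,668. Book value $22,744.
Year 6: ⌊$22,744 × 125%/9⌋ = $3,158. Book value $19,586.
Year 7: ⌊$19,586 × 125%/9⌋ = $2,720. Book value $16,866.
Year 8: ⌊$16,866 × 125%/9⌋ = $2,342. Book value $14,524.
Year 9 (final): $14,524 − $6,900 = $7,624. Book value $6,900.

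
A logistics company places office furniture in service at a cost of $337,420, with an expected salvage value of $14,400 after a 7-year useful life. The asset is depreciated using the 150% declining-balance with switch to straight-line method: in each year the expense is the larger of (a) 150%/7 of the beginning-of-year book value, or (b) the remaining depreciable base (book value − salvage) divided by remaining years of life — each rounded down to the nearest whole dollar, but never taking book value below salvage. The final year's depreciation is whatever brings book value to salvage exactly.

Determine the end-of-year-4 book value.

Depreciable base = $337,420 − $14,400 = $323,020.
Year 1: DB = ⌊$337,420 × 150%/7⌋ = $72,304; SL = ⌊$323,020/7⌋ = $46,145 → take DB $72,304. Book value $265,116.
Year 2: DB = ⌊$265,116 × 150%/7⌋ = $56,810; SL = ⌊$250,716/6⌋ = $41,786 → take DB $56,810. Book value $208,306.
Year 3: DB = ⌊$208,306 × 150%/7⌋ = $44,637; SL = ⌊$193,906/5⌋ = $38,781 → take DB $44,637. Book value $163,669.
Year 4: DB = ⌊$163,669 × 150%/7⌋ = $35,071; SL = ⌊$149,269/4⌋ = $37,317 → take SL $37,317. Book value $126,352.

$126,352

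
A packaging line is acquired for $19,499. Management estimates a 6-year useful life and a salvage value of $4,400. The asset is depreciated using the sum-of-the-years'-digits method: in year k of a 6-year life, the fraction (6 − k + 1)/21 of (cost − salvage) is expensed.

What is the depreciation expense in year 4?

Depreciable base = $19,499 − $4,400 = $15,099.
Sum of the years' digits = 6+5+4+3+2+1 = 21.
Year 1: $15,099 × 6/21 = $4,314. Book value $15,185.
Year 2: $15,099 × 5/21 = $3,595. Book value $11,590.
Year 3: $15,099 × 4/21 = $2,876. Book value $8,714.
Year 4: $15,099 × 3/21 = $2,157. Book value $6,557.

$2,157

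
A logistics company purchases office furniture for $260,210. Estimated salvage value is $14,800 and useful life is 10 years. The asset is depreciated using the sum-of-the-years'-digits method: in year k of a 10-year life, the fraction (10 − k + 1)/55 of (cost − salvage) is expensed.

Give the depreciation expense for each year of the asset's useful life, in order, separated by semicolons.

Depreciable base = $260,210 − $14,800 = $245,410.
Sum of the years' digits = 10+9+8+7+6+5+4+3+2+1 = 55.
Year 1: $245,410 × 10/55 = $44,620. Book value $215,590.
Year 2: $245,410 × 9/55 = $40,158. Book value $175,432.
Year 3: $245,410 × 8/55 = $35,696. Book value $139,736.
Year 4: $245,410 × 7/55 = $31,234. Book value $108,502.
Year 5: $245,410 × 6/55 = $26,772. Book value $81,730.
Year 6: $245,410 × 5/55 = $22,310. Book value $59,420.
Year 7: $245,410 × 4/55 = $17,848. Book value $41,572.
Year 8: $245,410 × 3/55 = $13,386. Book value $28,186.
Year 9: $245,410 × 2/55 = $8,924. Book value $19,262.
Year 10: $245,410 × 1/55 = $4,462. Book value $14,800.

$44,620; $40,158; $35,696; $31,234; $26,772; $22,310; $17,848; $13,386; $8,924; $4,462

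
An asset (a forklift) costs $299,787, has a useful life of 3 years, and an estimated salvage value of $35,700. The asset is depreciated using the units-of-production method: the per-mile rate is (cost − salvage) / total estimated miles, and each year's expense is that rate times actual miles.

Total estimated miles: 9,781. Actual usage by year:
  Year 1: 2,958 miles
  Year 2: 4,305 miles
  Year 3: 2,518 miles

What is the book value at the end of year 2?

$103,686

Depreciable base = $299,787 − $35,700 = $264,087.
Rate = $264,087 / 9,781 miles = $27 per mile.
Year 1: 2,958 × $27 = $79,866. Book value $219,921.
Year 2: 4,305 × $27 = $116,235. Book value $103,686.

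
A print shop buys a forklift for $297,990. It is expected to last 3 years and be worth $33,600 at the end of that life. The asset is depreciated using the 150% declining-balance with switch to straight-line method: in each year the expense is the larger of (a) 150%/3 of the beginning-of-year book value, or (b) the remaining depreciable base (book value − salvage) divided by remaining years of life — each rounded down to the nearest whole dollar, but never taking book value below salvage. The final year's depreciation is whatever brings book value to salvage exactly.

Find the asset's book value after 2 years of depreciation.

$74,498

Depreciable base = $297,990 − $33,600 = $264,390.
Year 1: DB = ⌊$297,990 × 150%/3⌋ = $148,995; SL = ⌊$264,390/3⌋ = $88,130 → take DB $148,995. Book value $148,995.
Year 2: DB = ⌊$148,995 × 150%/3⌋ = $74,497; SL = ⌊$115,395/2⌋ = $57,697 → take DB $74,497. Book value $74,498.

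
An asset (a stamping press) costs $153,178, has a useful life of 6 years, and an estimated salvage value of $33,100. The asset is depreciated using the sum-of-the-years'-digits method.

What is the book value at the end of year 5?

Depreciable base = $153,178 − $33,100 = $120,078.
Sum of the years' digits = 6+5+4+3+2+1 = 21.
Year 1: $120,078 × 6/21 = $34,308. Book value $118,870.
Year 2: $120,078 × 5/21 = $28,590. Book value $90,280.
Year 3: $120,078 × 4/21 = $22,872. Book value $67,408.
Year 4: $120,078 × 3/21 = $17,154. Book value $50,254.
Year 5: $120,078 × 2/21 = $11,436. Book value $38,818.

$38,818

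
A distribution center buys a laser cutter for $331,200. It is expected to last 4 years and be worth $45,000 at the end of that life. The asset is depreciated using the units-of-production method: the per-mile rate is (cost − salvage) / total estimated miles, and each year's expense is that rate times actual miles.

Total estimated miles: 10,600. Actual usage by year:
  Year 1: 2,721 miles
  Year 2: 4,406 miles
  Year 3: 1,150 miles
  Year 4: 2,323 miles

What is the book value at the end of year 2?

Depreciable base = $331,200 − $45,000 = $286,200.
Rate = $286,200 / 10,600 miles = $27 per mile.
Year 1: 2,721 × $27 = $73,467. Book value $257,733.
Year 2: 4,406 × $27 = $118,962. Book value $138,771.

$138,771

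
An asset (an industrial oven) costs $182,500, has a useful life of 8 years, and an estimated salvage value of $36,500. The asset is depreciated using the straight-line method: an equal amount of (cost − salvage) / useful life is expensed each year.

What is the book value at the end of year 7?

$54,750

Depreciable base = $182,500 − $36,500 = $146,000.
Annual expense = $146,000 / 8 = $18,250.
End of year 1: book value $164,250.
End of year 2: book value $146,000.
End of year 3: book value $127,750.
End of year 4: book value $109,500.
End of year 5: book value $91,250.
End of year 6: book value $73,000.
End of year 7: book value $54,750.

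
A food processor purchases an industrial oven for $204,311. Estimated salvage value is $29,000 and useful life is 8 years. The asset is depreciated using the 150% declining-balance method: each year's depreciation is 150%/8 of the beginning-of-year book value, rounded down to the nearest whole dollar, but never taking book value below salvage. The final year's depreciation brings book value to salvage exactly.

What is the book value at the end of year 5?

Depreciable base = $204,311 − $29,000 = $175,311.
Year 1: ⌊$204,311 × 150%/8⌋ = $38,308. Book value $166,003.
Year 2: ⌊$166,003 × 150%/8⌋ = $31,125. Book value $134,878.
Year 3: ⌊$134,878 × 150%/8⌋ = $25,289. Book value $109,589.
Year 4: ⌊$109,589 × 150%/8⌋ = $20,547. Book value $89,042.
Year 5: ⌊$89,042 × 150%/8⌋ = $16,695. Book value $72,347.

$72,347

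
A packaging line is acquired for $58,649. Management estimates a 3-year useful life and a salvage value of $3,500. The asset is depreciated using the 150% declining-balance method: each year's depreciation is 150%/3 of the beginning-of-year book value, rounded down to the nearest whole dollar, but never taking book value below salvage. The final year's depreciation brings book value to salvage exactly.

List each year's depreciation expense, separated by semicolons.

Depreciable base = $58,649 − $3,500 = $55,149.
Year 1: ⌊$58,649 × 150%/3⌋ = $29,324. Book value $29,325.
Year 2: ⌊$29,325 × 150%/3⌋ = $14,662. Book value $14,663.
Year 3 (final): $14,663 − $3,500 = $11,163. Book value $3,500.

$29,324; $14,662; $11,163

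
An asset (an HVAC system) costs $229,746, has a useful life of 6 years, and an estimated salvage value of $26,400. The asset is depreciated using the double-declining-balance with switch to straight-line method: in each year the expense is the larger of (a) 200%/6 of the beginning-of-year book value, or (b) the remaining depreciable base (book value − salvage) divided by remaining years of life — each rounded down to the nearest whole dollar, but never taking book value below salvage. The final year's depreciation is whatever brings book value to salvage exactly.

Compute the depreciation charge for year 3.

Depreciable base = $229,746 − $26,400 = $203,346.
Year 1: DB = ⌊$229,746 × 200%/6⌋ = $76,582; SL = ⌊$203,346/6⌋ = $33,891 → take DB $76,582. Book value $153,164.
Year 2: DB = ⌊$153,164 × 200%/6⌋ = $51,054; SL = ⌊$126,764/5⌋ = $25,352 → take DB $51,054. Book value $102,110.
Year 3: DB = ⌊$102,110 × 200%/6⌋ = $34,036; SL = ⌊$75,710/4⌋ = $18,927 → take DB $34,036. Book value $68,074.

$34,036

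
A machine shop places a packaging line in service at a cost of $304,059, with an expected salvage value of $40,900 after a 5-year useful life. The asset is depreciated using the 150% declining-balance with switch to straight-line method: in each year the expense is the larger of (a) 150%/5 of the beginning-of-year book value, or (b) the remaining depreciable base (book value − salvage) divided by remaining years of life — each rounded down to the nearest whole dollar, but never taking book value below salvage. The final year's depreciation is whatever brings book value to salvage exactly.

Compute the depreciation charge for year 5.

Depreciable base = $304,059 − $40,900 = $263,159.
Year 1: DB = ⌊$304,059 × 150%/5⌋ = $91,217; SL = ⌊$263,159/5⌋ = $52,631 → take DB $91,217. Book value $212,842.
Year 2: DB = ⌊$212,842 × 150%/5⌋ = $63,852; SL = ⌊$171,942/4⌋ = $42,985 → take DB $63,852. Book value $148,990.
Year 3: DB = ⌊$148,990 × 150%/5⌋ = $44,697; SL = ⌊$108,090/3⌋ = $36,030 → take DB $44,697. Book value $104,293.
Year 4: DB = ⌊$104,293 × 150%/5⌋ = $31,287; SL = ⌊$63,393/2⌋ = $31,696 → take SL $31,696. Book value $72,597.
Year 5 (final): $72,597 − $40,900 = $31,697. Book value $40,900.

$31,697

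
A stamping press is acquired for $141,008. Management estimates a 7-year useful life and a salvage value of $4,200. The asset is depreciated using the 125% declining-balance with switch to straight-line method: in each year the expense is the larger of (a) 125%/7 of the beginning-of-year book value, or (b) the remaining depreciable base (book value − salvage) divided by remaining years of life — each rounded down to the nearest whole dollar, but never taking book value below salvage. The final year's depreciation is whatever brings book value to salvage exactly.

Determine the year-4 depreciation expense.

Depreciable base = $141,008 − $4,200 = $136,808.
Year 1: DB = ⌊$141,008 × 125%/7⌋ = $25,180; SL = ⌊$136,808/7⌋ = $19,544 → take DB $25,180. Book value $115,828.
Year 2: DB = ⌊$115,828 × 125%/7⌋ = $20,683; SL = ⌊$111,628/6⌋ = $18,604 → take DB $20,683. Book value $95,145.
Year 3: DB = ⌊$95,145 × 125%/7⌋ = $16,990; SL = ⌊$90,945/5⌋ = $18,189 → take SL $18,189. Book value $76,956.
Year 4: DB = ⌊$76,956 × 125%/7⌋ = $13,742; SL = ⌊$72,756/4⌋ = $18,189 → take SL $18,189. Book value $58,767.

$18,189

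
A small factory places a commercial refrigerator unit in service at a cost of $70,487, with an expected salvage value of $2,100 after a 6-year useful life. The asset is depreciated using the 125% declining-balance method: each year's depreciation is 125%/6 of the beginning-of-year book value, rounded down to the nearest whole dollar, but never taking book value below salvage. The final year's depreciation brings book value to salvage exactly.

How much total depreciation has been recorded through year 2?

Depreciable base = $70,487 − $2,100 = $68,387.
Year 1: ⌊$70,487 × 125%/6⌋ = $14,684. Book value $55,803.
Year 2: ⌊$55,803 × 125%/6⌋ = $11,625. Book value $44,178.
Accumulated through year 2 = $70,487 − $44,178 = $26,309.

$26,309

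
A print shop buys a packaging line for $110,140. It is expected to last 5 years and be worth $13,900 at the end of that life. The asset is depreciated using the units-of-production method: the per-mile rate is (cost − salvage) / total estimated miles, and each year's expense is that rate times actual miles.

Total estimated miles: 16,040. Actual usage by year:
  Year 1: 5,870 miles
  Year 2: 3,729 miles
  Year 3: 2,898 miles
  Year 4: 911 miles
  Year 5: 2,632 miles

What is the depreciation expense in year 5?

Depreciable base = $110,140 − $13,900 = $96,240.
Rate = $96,240 / 16,040 miles = $6 per mile.
Year 1: 5,870 × $6 = $35,220. Book value $74,920.
Year 2: 3,729 × $6 = $22,374. Book value $52,546.
Year 3: 2,898 × $6 = $17,388. Book value $35,158.
Year 4: 911 × $6 = $5,466. Book value $29,692.
Year 5: 2,632 × $6 = $15,792. Book value $13,900.

$15,792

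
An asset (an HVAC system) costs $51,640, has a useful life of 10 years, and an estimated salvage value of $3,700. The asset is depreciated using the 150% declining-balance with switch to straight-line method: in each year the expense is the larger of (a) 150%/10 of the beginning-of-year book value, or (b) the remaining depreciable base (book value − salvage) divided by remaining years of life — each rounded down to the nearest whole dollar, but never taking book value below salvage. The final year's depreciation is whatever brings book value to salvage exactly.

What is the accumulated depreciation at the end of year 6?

Depreciable base = $51,640 − $3,700 = $47,940.
Year 1: DB = ⌊$51,640 × 150%/10⌋ = $7,746; SL = ⌊$47,940/10⌋ = $4,794 → take DB $7,746. Book value $43,894.
Year 2: DB = ⌊$43,894 × 150%/10⌋ = $6,584; SL = ⌊$40,194/9⌋ = $4,466 → take DB $6,584. Book value $37,310.
Year 3: DB = ⌊$37,310 × 150%/10⌋ = $5,596; SL = ⌊$33,610/8⌋ = $4,201 → take DB $5,596. Book value $31,714.
Year 4: DB = ⌊$31,714 × 150%/10⌋ = $4,757; SL = ⌊$28,014/7⌋ = $4,002 → take DB $4,757. Book value $26,957.
Year 5: DB = ⌊$26,957 × 150%/10⌋ = $4,043; SL = ⌊$23,257/6⌋ = $3,876 → take DB $4,043. Book value $22,914.
Year 6: DB = ⌊$22,914 × 150%/10⌋ = $3,437; SL = ⌊$19,214/5⌋ = $3,842 → take SL $3,842. Book value $19,072.
Accumulated through year 6 = $51,640 − $19,072 = $32,568.

$32,568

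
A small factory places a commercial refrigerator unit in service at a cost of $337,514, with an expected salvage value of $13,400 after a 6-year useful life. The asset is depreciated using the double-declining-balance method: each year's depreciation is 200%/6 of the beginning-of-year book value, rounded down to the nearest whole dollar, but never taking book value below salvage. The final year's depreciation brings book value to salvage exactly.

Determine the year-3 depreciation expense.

Depreciable base = $337,514 − $13,400 = $324,114.
Year 1: ⌊$337,514 × 200%/6⌋ = $112,504. Book value $225,010.
Year 2: ⌊$225,010 × 200%/6⌋ = $75,003. Book value $150,007.
Year 3: ⌊$150,007 × 200%/6⌋ = $50,002. Book value $100,005.

$50,002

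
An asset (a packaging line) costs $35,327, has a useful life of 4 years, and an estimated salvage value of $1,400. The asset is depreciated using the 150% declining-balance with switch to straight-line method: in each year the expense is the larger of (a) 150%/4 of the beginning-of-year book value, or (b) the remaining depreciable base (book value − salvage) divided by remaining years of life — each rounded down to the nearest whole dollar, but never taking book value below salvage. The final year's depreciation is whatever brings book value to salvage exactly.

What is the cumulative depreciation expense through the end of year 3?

$27,727

Depreciable base = $35,327 − $1,400 = $33,927.
Year 1: DB = ⌊$35,327 × 150%/4⌋ = $13,247; SL = ⌊$33,927/4⌋ = $8,481 → take DB $13,247. Book value $22,080.
Year 2: DB = ⌊$22,080 × 150%/4⌋ = $8,280; SL = ⌊$20,680/3⌋ = $6,893 → take DB $8,280. Book value $13,800.
Year 3: DB = ⌊$13,800 × 150%/4⌋ = $5,175; SL = ⌊$12,400/2⌋ = $6,200 → take SL $6,200. Book value $7,600.
Accumulated through year 3 = $35,327 − $7,600 = $27,727.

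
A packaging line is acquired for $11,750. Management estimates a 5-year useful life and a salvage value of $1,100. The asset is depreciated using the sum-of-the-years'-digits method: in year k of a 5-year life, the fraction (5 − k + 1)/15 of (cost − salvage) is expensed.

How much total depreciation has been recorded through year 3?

$8,520

Depreciable base = $11,750 − $1,100 = $10,650.
Sum of the years' digits = 5+4+3+2+1 = 15.
Year 1: $10,650 × 5/15 = $3,550. Book value $8,200.
Year 2: $10,650 × 4/15 = $2,840. Book value $5,360.
Year 3: $10,650 × 3/15 = $2,130. Book value $3,230.
Accumulated through year 3 = $11,750 − $3,230 = $8,520.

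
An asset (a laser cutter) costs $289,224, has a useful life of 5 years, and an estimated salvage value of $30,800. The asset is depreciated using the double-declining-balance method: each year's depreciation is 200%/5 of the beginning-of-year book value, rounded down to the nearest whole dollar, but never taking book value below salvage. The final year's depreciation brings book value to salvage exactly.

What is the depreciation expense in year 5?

$6,684

Depreciable base = $289,224 − $30,800 = $258,424.
Year 1: ⌊$289,224 × 200%/5⌋ = $115,689. Book value $173,535.
Year 2: ⌊$173,535 × 200%/5⌋ = $69,414. Book value $104,121.
Year 3: ⌊$104,121 × 200%/5⌋ = $41,648. Book value $62,473.
Year 4: ⌊$62,473 × 200%/5⌋ = $24,989. Book value $37,484.
Year 5 (final): $37,484 − $30,800 = $6,684. Book value $30,800.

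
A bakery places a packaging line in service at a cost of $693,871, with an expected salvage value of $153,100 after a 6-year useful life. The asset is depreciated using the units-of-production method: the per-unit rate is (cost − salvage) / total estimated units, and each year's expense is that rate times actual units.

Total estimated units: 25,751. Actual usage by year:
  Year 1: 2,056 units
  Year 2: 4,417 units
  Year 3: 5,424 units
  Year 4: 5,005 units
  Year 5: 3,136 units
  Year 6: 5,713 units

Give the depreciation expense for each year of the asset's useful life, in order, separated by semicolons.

Depreciable base = $693,871 − $153,100 = $540,771.
Rate = $540,771 / 25,751 units = $21 per unit.
Year 1: 2,056 × $21 = $43,176. Book value $650,695.
Year 2: 4,417 × $21 = $92,757. Book value $557,938.
Year 3: 5,424 × $21 = $113,904. Book value $444,034.
Year 4: 5,005 × $21 = $105,105. Book value $338,929.
Year 5: 3,136 × $21 = $65,856. Book value $273,073.
Year 6: 5,713 × $21 = $119,973. Book value $153,100.

$43,176; $92,757; $113,904; $105,105; $65,856; $119,973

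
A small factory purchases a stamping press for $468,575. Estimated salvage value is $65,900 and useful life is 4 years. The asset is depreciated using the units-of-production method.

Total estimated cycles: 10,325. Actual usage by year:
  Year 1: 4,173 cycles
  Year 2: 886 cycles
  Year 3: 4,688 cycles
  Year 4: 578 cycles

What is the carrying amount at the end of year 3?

Depreciable base = $468,575 − $65,900 = $402,675.
Rate = $402,675 / 10,325 cycles = $39 per cycle.
Year 1: 4,173 × $39 = $162,747. Book value $305,828.
Year 2: 886 × $39 = $34,554. Book value $271,274.
Year 3: 4,688 × $39 = $182,832. Book value $88,442.

$88,442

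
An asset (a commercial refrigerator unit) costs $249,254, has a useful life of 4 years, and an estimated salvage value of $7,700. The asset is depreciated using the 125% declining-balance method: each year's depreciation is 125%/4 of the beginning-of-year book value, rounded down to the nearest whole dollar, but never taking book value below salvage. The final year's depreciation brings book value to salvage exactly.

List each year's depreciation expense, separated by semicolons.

Depreciable base = $249,254 − $7,700 = $241,554.
Year 1: ⌊$249,254 × 125%/4⌋ = $77,891. Book value $171,363.
Year 2: ⌊$171,363 × 125%/4⌋ = $53,550. Book value $117,813.
Year 3: ⌊$117,813 × 125%/4⌋ = $36,816. Book value $80,997.
Year 4 (final): $80,997 − $7,700 = $73,297. Book value $7,700.

$77,891; $53,550; $36,816; $73,297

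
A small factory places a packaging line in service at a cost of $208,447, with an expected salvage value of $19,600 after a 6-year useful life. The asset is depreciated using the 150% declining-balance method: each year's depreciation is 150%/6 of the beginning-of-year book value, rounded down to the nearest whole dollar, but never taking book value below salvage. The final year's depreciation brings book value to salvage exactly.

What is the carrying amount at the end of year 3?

Depreciable base = $208,447 − $19,600 = $188,847.
Year 1: ⌊$208,447 × 150%/6⌋ = $52,111. Book value $156,336.
Year 2: ⌊$156,336 × 150%/6⌋ = $39,084. Book value $117,252.
Year 3: ⌊$117,252 × 150%/6⌋ = $29,313. Book value $87,939.

$87,939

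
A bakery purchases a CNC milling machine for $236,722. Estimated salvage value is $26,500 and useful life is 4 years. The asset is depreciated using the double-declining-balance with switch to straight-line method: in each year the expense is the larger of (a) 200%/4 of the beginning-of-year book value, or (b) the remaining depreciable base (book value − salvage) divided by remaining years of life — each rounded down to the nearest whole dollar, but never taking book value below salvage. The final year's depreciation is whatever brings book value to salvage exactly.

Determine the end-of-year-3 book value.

$29,591

Depreciable base = $236,722 − $26,500 = $210,222.
Year 1: DB = ⌊$236,722 × 200%/4⌋ = $118,361; SL = ⌊$210,222/4⌋ = $52,555 → take DB $118,361. Book value $118,361.
Year 2: DB = ⌊$118,361 × 200%/4⌋ = $59,180; SL = ⌊$91,861/3⌋ = $30,620 → take DB $59,180. Book value $59,181.
Year 3: DB = ⌊$59,181 × 200%/4⌋ = $29,590; SL = ⌊$32,681/2⌋ = $16,340 → take DB $29,590. Book value $29,591.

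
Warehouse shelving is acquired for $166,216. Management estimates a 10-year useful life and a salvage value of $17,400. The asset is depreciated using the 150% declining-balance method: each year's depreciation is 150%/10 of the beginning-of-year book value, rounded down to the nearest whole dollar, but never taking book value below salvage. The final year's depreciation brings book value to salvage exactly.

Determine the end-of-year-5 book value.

$73,753

Depreciable base = $166,216 − $17,400 = $148,816.
Year 1: ⌊$166,216 × 150%/10⌋ = $24,932. Book value $141,284.
Year 2: ⌊$141,284 × 150%/10⌋ = $21,192. Book value $120,092.
Year 3: ⌊$120,092 × 150%/10⌋ = $18,013. Book value $102,079.
Year 4: ⌊$102,079 × 150%/10⌋ = $15,311. Book value $86,768.
Year 5: ⌊$86,768 × 150%/10⌋ = $13,015. Book value $73,753.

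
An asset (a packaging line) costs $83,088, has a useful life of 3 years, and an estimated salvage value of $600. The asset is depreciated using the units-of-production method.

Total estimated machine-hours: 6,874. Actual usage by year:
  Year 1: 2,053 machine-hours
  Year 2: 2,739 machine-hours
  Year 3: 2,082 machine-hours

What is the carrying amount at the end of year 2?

$25,584

Depreciable base = $83,088 − $600 = $82,488.
Rate = $82,488 / 6,874 machine-hours = $12 per machine-hour.
Year 1: 2,053 × $12 = $24,636. Book value $58,452.
Year 2: 2,739 × $12 = $32,868. Book value $25,584.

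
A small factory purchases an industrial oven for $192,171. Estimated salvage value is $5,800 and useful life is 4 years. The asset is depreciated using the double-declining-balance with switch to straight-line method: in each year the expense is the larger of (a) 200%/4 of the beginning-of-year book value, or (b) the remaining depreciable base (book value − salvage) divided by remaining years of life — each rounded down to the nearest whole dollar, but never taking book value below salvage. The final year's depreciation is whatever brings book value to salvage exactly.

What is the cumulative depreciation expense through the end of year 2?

$144,128

Depreciable base = $192,171 − $5,800 = $186,371.
Year 1: DB = ⌊$192,171 × 200%/4⌋ = $96,085; SL = ⌊$186,371/4⌋ = $46,592 → take DB $96,085. Book value $96,086.
Year 2: DB = ⌊$96,086 × 200%/4⌋ = $48,043; SL = ⌊$90,286/3⌋ = $30,095 → take DB $48,043. Book value $48,043.
Accumulated through year 2 = $192,171 − $48,043 = $144,128.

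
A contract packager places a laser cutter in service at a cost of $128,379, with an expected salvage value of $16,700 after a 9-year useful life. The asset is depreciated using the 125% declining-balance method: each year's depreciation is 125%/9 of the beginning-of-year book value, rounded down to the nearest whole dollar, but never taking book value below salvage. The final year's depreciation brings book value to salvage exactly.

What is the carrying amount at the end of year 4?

Depreciable base = $128,379 − $16,700 = $111,679.
Year 1: ⌊$128,379 × 125%/9⌋ = $17,830. Book value $110,549.
Year 2: ⌊$110,549 × 125%/9⌋ = $15,354. Book value $95,195.
Year 3: ⌊$95,195 × 125%/9⌋ = $13,221. Book value $81,974.
Year 4: ⌊$81,974 × 125%/9⌋ = $11,385. Book value $70,589.

$70,589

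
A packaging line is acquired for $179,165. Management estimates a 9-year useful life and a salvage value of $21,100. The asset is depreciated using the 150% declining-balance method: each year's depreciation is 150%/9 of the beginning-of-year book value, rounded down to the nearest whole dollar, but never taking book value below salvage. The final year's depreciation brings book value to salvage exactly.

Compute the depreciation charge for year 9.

Depreciable base = $179,165 − $21,100 = $158,065.
Year 1: ⌊$179,165 × 150%/9⌋ = $29,860. Book value $149,305.
Year 2: ⌊$149,305 × 150%/9⌋ = $24,884. Book value $124,421.
Year 3: ⌊$124,421 × 150%/9⌋ = $20,736. Book value $103,685.
Year 4: ⌊$103,685 × 150%/9⌋ = $17,280. Book value $86,405.
Year 5: ⌊$86,405 × 150%/9⌋ = $14,400. Book value $72,005.
Year 6: ⌊$72,005 × 150%/9⌋ = $12,000. Book value $60,005.
Year 7: ⌊$60,005 × 150%/9⌋ = $10,000. Book value $50,005.
Year 8: ⌊$50,005 × 150%/9⌋ = $8,334. Book value $41,671.
Year 9 (final): $41,671 − $21,100 = $20,571. Book value $21,100.

$20,571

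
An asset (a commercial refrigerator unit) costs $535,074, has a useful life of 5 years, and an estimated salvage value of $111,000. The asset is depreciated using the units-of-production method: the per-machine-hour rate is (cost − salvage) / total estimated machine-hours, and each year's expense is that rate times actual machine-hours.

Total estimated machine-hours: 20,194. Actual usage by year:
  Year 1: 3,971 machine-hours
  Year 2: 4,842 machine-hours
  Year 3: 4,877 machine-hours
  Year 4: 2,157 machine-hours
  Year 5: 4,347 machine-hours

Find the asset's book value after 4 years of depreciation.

Depreciable base = $535,074 − $111,000 = $424,074.
Rate = $424,074 / 20,194 machine-hours = $21 per machine-hour.
Year 1: 3,971 × $21 = $83,391. Book value $451,683.
Year 2: 4,842 × $21 = $101,682. Book value $350,001.
Year 3: 4,877 × $21 = $102,417. Book value $247,584.
Year 4: 2,157 × $21 = $45,297. Book value $202,287.

$202,287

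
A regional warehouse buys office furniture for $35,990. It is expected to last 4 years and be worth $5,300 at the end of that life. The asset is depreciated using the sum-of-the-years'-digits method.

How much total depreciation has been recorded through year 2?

Depreciable base = $35,990 − $5,300 = $30,690.
Sum of the years' digits = 4+3+2+1 = 10.
Year 1: $30,690 × 4/10 = $12,276. Book value $23,714.
Year 2: $30,690 × 3/10 = $9,207. Book value $14,507.
Accumulated through year 2 = $35,990 − $14,507 = $21,483.

$21,483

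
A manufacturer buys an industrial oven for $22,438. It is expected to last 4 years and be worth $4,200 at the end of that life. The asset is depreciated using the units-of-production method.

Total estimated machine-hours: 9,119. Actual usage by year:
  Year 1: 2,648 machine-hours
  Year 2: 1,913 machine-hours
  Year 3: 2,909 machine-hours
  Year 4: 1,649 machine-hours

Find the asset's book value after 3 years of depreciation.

$7,498

Depreciable base = $22,438 − $4,200 = $18,238.
Rate = $18,238 / 9,119 machine-hours = $2 per machine-hour.
Year 1: 2,648 × $2 = $5,296. Book value $17,142.
Year 2: 1,913 × $2 = $3,826. Book value $13,316.
Year 3: 2,909 × $2 = $5,818. Book value $7,498.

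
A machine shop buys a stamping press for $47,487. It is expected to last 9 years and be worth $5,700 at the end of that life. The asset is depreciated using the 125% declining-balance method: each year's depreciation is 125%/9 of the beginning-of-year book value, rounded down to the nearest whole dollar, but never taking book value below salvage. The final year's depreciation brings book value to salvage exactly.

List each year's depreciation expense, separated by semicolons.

Depreciable base = $47,487 − $5,700 = $41,787.
Year 1: ⌊$47,487 × 125%/9⌋ = $6,595. Book value $40,892.
Year 2: ⌊$40,892 × 125%/9⌋ = $5,679. Book value $35,213.
Year 3: ⌊$35,213 × 125%/9⌋ = $4,890. Book value $30,323.
Year 4: ⌊$30,323 × 125%/9⌋ = $4,211. Book value $26,112.
Year 5: ⌊$26,112 × 125%/9⌋ = $3,626. Book value $22,486.
Year 6: ⌊$22,486 × 125%/9⌋ = $3,123. Book value $19,363.
Year 7: ⌊$19,363 × 125%/9⌋ = $2,689. Book value $16,674.
Year 8: ⌊$16,674 × 125%/9⌋ = $2,315. Book value $14,359.
Year 9 (final): $14,359 − $5,700 = $8,659. Book value $5,700.

$6,595; $5,679; $4,890; $4,211; $3,626; $3,123; $2,689; $2,315; $8,659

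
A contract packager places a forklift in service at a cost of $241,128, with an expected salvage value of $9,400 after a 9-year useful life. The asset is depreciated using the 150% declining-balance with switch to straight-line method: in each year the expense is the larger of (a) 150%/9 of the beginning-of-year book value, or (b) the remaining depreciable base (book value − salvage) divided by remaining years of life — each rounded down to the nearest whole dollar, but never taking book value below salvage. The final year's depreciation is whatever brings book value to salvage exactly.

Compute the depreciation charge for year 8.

Depreciable base = $241,128 − $9,400 = $231,728.
Year 1: DB = ⌊$241,128 × 150%/9⌋ = $40,188; SL = ⌊$231,728/9⌋ = $25,747 → take DB $40,188. Book value $200,940.
Year 2: DB = ⌊$200,940 × 150%/9⌋ = $33,490; SL = ⌊$191,540/8⌋ = $23,942 → take DB $33,490. Book value $167,450.
Year 3: DB = ⌊$167,450 × 150%/9⌋ = $27,908; SL = ⌊$158,050/7⌋ = $22,578 → take DB $27,908. Book value $139,542.
Year 4: DB = ⌊$139,542 × 150%/9⌋ = $23,257; SL = ⌊$130,142/6⌋ = $21,690 → take DB $23,257. Book value $116,285.
Year 5: DB = ⌊$116,285 × 150%/9⌋ = $19,380; SL = ⌊$106,885/5⌋ = $21,377 → take SL $21,377. Book value $94,908.
Year 6: DB = ⌊$94,908 × 150%/9⌋ = $15,818; SL = ⌊$85,508/4⌋ = $21,377 → take SL $21,377. Book value $73,531.
Year 7: DB = ⌊$73,531 × 150%/9⌋ = $12,255; SL = ⌊$64,131/3⌋ = $21,377 → take SL $21,377. Book value $52,154.
Year 8: DB = ⌊$52,154 × 150%/9⌋ = $8,692; SL = ⌊$42,754/2⌋ = $21,377 → take SL $21,377. Book value $30,777.

$21,377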